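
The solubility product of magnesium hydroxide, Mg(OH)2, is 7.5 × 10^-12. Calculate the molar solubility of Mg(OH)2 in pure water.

s ≈ 1.2 x 10^-4 M

Mg(OH)2(s) ⇌ Mg^2+ + 2 OH^-
Ksp = [Mg^2+][OH^-]^2
With molar solubility s: [Mg^2+] = s, [OH^-] = 2s.
Ksp = s(2s)^2 = 4s^3
s = (7.5 × 10^-12 / 4)^(1/3) = 1.2 × 10^-4 M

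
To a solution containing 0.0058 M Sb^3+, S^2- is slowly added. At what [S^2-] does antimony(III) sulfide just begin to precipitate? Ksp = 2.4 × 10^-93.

[S^2-] = 4.1 × 10^-30 M

Sb2S3(s) ⇌ 2 Sb^3+(aq) + 3 S^2-(aq)
Ksp = [Sb^3+]^2[S^2-]^3
Precipitation begins when Q = Ksp. With [Sb^3+] = 0.0058 M:
2.4 × 10^-93 = (0.0058)^2 × [S^2-]^3
[S^2-] = (2.4 × 10^-93 / 3.36 × 10^-5)^(1/3) = 4.1 × 10^-30 M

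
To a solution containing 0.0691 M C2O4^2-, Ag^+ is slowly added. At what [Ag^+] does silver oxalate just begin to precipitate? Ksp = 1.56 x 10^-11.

Ag2C2O4(s) ⇌ 2 Ag^+ + C2O4^2-
Ksp = [Ag^+]^2[C2O4^2-]
Precipitation begins when Q = Ksp. With [C2O4^2-] = 0.0691 M:
1.56 x 10^-11 = (0.0691) × [Ag^+]^2
[Ag^+] = (1.56 x 10^-11 / 6.91 × 10^-2)^(1/2) = 1.50 × 10^-5 M

[Ag^+] = 1.50 × 10^-5 M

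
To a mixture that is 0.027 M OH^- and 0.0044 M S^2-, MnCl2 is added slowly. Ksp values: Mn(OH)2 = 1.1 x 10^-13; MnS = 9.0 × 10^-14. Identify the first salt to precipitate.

Each salt begins to precipitate when Q = Ksp, i.e. when [Mn^2+] reaches its threshold.
For Mn(OH)2: 1.1 x 10^-13 = (0.027)^2 × [Mn^2+]  ⇒  [Mn^2+] = 1.5 × 10^-10 M.
For MnS: 9.0 × 10^-14 = 0.0044 × [Mn^2+]  ⇒  [Mn^2+] = 2.0 × 10^-11 M.
The salt with the lower threshold [Mn^2+] precipitates first: MnS.

MnS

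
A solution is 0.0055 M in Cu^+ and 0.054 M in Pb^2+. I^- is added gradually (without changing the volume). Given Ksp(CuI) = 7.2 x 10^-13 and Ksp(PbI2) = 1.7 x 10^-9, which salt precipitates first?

Each salt begins to precipitate when Q = Ksp, i.e. when [I^-] reaches its threshold.
For CuI: 7.2 x 10^-13 = 0.0055 × [I^-]  ⇒  [I^-] = 1.3 x 10^-10 M.
For PbI2: 1.7 x 10^-9 = 0.054 × [I^-]^2  ⇒  [I^-] = 1.8 × 10^-4 M.
The salt with the lower threshold [I^-] precipitates first: CuI.

CuI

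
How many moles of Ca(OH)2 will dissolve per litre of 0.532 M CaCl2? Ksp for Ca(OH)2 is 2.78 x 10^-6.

s ≈ 1.14 × 10^-3 M

Ca(OH)2(s) ⇌ Ca^2+(aq) + 2 OH^-(aq)
Ksp = [Ca^2+][OH^-]^2
If s mol/L dissolves here, [Ca^2+] = 0.532 + s ≈ 0.532, [OH^-] = 2s (common-ion effect: Ca^2+ is already 0.532 M).
Ksp ≈ 0.532 × (2s)^2
s = 1.14 x 10^-3 M
Check: s = 1.1 x 10^-3 ≪ 0.532, so the approximation is valid.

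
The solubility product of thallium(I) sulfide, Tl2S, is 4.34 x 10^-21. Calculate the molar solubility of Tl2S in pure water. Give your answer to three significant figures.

Tl2S(s) ⇌ 2 Tl^+ + S^2-
Ksp = [Tl^+]^2[S^2-]
For each mole of Tl2S that dissolves: [Tl^+] = 2s, [S^2-] = s.
Substituting: Ksp = (2s)^2s = 4s^3
s = (4.34 x 10^-21 / 4)^(1/3) = 1.03 × 10^-7 M

s = 1.03 × 10^-7 M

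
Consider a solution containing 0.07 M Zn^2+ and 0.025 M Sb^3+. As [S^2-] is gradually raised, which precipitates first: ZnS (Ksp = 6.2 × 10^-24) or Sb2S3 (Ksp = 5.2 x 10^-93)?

Sb2S3

Precipitation of each salt starts when its ion product equals its Ksp.
For ZnS: 6.2 × 10^-24 = 0.07 × [S^2-]  ⇒  [S^2-] = 8.9 × 10^-23 M.
For Sb2S3: 5.2 x 10^-93 = (0.025)^2 × [S^2-]^3  ⇒  [S^2-] = 2.0 × 10^-30 M.
The salt with the lower threshold [S^2-] precipitates first: Sb2S3.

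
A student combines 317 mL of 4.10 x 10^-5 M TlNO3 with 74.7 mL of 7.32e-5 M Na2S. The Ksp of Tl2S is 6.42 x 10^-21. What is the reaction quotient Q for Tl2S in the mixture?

Total volume = 317 + 74.7 = 391.7 mL.
[Tl^+] = 4.10 × 10^-5 × (317/391.7) = 3.318 × 10^-5 M
[S^2-] = 7.32 × 10^-5 × (74.7/391.7) = 1.396 × 10^-5 M
Tl2S(s) <=> 2 Tl^+ + S^2-, so Q = [Tl^+]^2[S^2-]
Q = (3.318 × 10^-5)^2(1.396 x 10^-5) = 1.54 × 10^-14
Q > Ksp, so Tl2S will precipitate.

Q = 1.54e-14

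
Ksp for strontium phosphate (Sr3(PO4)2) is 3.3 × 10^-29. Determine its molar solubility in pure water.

s ≈ 7.9e-7 M

Sr3(PO4)2(s) ⇌ 3 Sr^2+ + 2 PO4^3-
Ksp = [Sr^2+]^3[PO4^3-]^2
Let s = molar solubility. Then [Sr^2+] = 3s and [PO4^3-] = 2s.
So Ksp = (3s)^3 × (2s)^2 = 108s^5
s = (3.3 × 10^-29 / 108)^(1/5) = 7.9 x 10^-7 M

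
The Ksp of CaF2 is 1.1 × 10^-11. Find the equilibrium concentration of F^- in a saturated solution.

CaF2(s) <=> Ca^2+(aq) + 2 F^-(aq)
Ksp = [Ca^2+][F^-]^2
If s mol/L of CaF2 dissolves, [Ca^2+] = s and [F^-] = 2s.
Ksp = s(2s)^2 = 4s^3
Solving, s = (1.1 × 10^-11/4)^(1/3) = 1.40 × 10^-4 M
[F^-] = 2s = 2.8 × 10^-4 M

[F^-] ≈ 2.8 × 10^-4 M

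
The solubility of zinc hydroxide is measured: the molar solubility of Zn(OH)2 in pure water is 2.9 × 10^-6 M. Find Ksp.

Zn(OH)2(s) ⇌ Zn^2+(aq) + 2 OH^-(aq)
For each mole of Zn(OH)2 that dissolves: [Zn^2+] = s, [OH^-] = 2s.
Ksp = [Zn^2+][OH^-]^2
Ksp = s(2s)^2 = 4s^3
Ksp = 4 × (2.9 x 10^-6)^3 = 9.8 x 10^-17

Ksp ≈ 9.8 × 10^-17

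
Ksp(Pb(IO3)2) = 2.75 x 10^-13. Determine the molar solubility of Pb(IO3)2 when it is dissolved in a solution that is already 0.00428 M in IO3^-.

Pb(IO3)2(s) <=> Pb^2+(aq) + 2 IO3^-(aq)
Ksp = [Pb^2+][IO3^-]^2
If s mol/L dissolves here, [Pb^2+] = s, [IO3^-] = 0.00428 + 2s ≈ 0.00428 (common-ion effect: IO3^- is already 0.00428 M).
Ksp ≈ s × (0.00428)^2
s = 1.50 × 10^-8 M
Check: 2s = 3.0 × 10^-8 ≪ 0.00428, so the approximation is valid.

s = 1.50 x 10^-8 M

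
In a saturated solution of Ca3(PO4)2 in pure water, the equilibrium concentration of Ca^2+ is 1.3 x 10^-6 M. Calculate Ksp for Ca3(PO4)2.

Ca3(PO4)2(s) ⇌ 3 Ca^2+(aq) + 2 PO4^3-(aq)
Stoichiometry gives [PO4^3-] = (2/3)[Ca^2+] = 8.67 × 10^-7 M.
Ksp = [Ca^2+]^3[PO4^3-]^2
Ksp = (1.3 x 10^-6)^3 × (8.67 × 10^-7)^2 = 1.7 x 10^-30

Ksp ≈ 1.7 × 10^-30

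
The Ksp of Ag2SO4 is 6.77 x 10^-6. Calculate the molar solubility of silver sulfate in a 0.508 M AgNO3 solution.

s ≈ 2.62e-5 M

Ag2SO4(s) ⇌ 2 Ag^+ + SO4^2-
Ksp = [Ag^+]^2[SO4^2-]
Let s = moles of Ag2SO4 that dissolve per litre. [Ag^+] = 0.508 + 2s ≈ 0.508, [SO4^2-] = s (Ksp is small, so little additional dissolves).
Ksp ≈ (0.508)^2 × s
s = 2.62 x 10^-5 M
Check: 2s = 5.2 × 10^-5 ≪ 0.508, so the approximation is valid.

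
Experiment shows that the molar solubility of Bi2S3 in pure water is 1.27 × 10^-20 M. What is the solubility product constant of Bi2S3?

Bi2S3(s) <=> 2 Bi^3+ + 3 S^2-
If s mol/L of Bi2S3 dissolves, [Bi^3+] = 2s and [S^2-] = 3s.
Ksp = [Bi^3+]^2[S^2-]^3
Substituting: Ksp = (2s)^2(3s)^3 = 108s^5
Ksp = 108 × (1.27 × 10^-20)^5 = 3.57 × 10^-98

Ksp ≈ 3.57 × 10^-98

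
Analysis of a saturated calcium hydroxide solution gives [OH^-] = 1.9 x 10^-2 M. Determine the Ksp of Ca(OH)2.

3.4e-6

Ca(OH)2(s) ⇌ Ca^2+ + 2 OH^-
Stoichiometry gives [Ca^2+] = (1/2)[OH^-] = 9.50 × 10^-3 M.
Ksp = [Ca^2+][OH^-]^2
Ksp = 9.50 x 10^-3 × (1.9 x 10^-2)^2 = 3.4 × 10^-6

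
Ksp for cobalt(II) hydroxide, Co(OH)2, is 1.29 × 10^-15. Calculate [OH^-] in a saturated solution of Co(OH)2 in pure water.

Co(OH)2(s) ⇌ Co^2+ + 2 OH^-
Ksp = [Co^2+][OH^-]^2
With molar solubility s: [Co^2+] = s, [OH^-] = 2s.
So Ksp = s × (2s)^2 = 4s^3
Solving, s = (1.29 × 10^-15/4)^(1/3) = 6.858 × 10^-6 M
[OH^-] = 2s = 1.37 × 10^-5 M

1.37 × 10^-5 M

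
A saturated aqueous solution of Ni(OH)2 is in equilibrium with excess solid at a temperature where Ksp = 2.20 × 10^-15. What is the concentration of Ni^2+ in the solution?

[Ni^2+] = 8.19 x 10^-6 M

Ni(OH)2(s) ⇌ Ni^2+(aq) + 2 OH^-(aq)
Ksp = [Ni^2+][OH^-]^2
Let s = molar solubility. Then [Ni^2+] = s and [OH^-] = 2s.
Substituting: Ksp = s(2s)^2 = 4s^3
s = (2.20 × 10^-15 / 4)^(1/3) = 8.193 × 10^-6 M
[Ni^2+] = s = 8.19 x 10^-6 M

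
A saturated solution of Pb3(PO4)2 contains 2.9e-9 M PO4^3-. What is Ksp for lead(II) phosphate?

6.9 × 10^-43

Pb3(PO4)2(s) <=> 3 Pb^2+ + 2 PO4^3-
Stoichiometry gives [Pb^2+] = (3/2)[PO4^3-] = 4.35 × 10^-9 M.
Ksp = [Pb^2+]^3[PO4^3-]^2
Ksp = (4.35 x 10^-9)^3 × (2.9 × 10^-9)^2 = 6.9 × 10^-43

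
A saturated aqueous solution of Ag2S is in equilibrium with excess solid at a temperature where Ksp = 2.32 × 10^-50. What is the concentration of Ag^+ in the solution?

Ag2S(s) ⇌ 2 Ag^+ + S^2-
Ksp = [Ag^+]^2[S^2-]
Let s = molar solubility. Then [Ag^+] = 2s and [S^2-] = s.
Ksp = (2s)^2s = 4s^3
s = (2.32 × 10^-50 / 4)^(1/3) = 1.797 x 10^-17 M
[Ag^+] = 2s = 3.59 × 10^-17 M

[Ag^+] = 3.59e-17 M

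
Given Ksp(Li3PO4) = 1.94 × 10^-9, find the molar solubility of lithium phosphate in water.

Li3PO4(s) ⇌ 3 Li^+(aq) + PO4^3-(aq)
Ksp = [Li^+]^3[PO4^3-]
For each mole of Li3PO4 that dissolves: [Li^+] = 3s, [PO4^3-] = s.
Substituting: Ksp = (3s)^3s = 27s^4
Solving, s = (1.94 × 10^-9/27)^(1/4) = 2.91 × 10^-3 M

s ≈ 2.91 × 10^-3 M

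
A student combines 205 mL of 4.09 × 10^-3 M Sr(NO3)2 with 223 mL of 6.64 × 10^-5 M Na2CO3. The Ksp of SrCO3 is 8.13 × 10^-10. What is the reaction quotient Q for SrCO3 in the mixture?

6.78 x 10^-8

Total volume = 205 + 223 = 428 mL.
[Sr^2+] = 4.09 x 10^-3 × (205/428) = 1.959 × 10^-3 M
[CO3^2-] = 6.64 × 10^-5 × (223/428) = 3.460 × 10^-5 M
SrCO3(s) ⇌ Sr^2+(aq) + CO3^2-(aq), so Q = [Sr^2+][CO3^2-]
Q = (1.959 × 10^-3)(3.460 × 10^-5) = 6.78 x 10^-8
Q > Ksp, so SrCO3 will precipitate.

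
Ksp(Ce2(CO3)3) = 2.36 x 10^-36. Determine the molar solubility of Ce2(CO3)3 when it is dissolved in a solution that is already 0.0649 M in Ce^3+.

2.75 x 10^-12 M

Ce2(CO3)3(s) ⇌ 2 Ce^3+(aq) + 3 CO3^2-(aq)
Ksp = [Ce^3+]^2[CO3^2-]^3
Let s be the molar solubility in this solution. [Ce^3+] = 0.0649 + 2s ≈ 0.0649, [CO3^2-] = 3s (since the Ce^3+ already present dominates).
Ksp ≈ (0.0649)^2 × (3s)^3
s = 2.75 × 10^-12 M
Check: 2s = 5.5 × 10^-12 ≪ 0.0649, so the approximation is valid.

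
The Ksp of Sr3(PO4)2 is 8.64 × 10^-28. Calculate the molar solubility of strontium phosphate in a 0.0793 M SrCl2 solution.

s = 6.58 x 10^-13 M

Sr3(PO4)2(s) ⇌ 3 Sr^2+(aq) + 2 PO4^3-(aq)
Ksp = [Sr^2+]^3[PO4^3-]^2
Let s = moles of Sr3(PO4)2 that dissolve per litre. [Sr^2+] = 0.0793 + 3s ≈ 0.0793, [PO4^3-] = 2s (common-ion effect: Sr^2+ is already 0.0793 M).
Ksp ≈ (0.0793)^3 × (2s)^2
s = 6.58 × 10^-13 M
Check: 3s = 2.0 x 10^-12 ≪ 0.0793, so the approximation is valid.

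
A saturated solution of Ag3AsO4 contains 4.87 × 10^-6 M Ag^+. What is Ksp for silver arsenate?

Ksp ≈ 1.87 × 10^-22

Ag3AsO4(s) ⇌ 3 Ag^+(aq) + AsO4^3-(aq)
Stoichiometry gives [AsO4^3-] = (1/3)[Ag^+] = 1.623 × 10^-6 M.
Ksp = [Ag^+]^3[AsO4^3-]
Ksp = (4.87 × 10^-6)^3 × 1.623 × 10^-6 = 1.87 × 10^-22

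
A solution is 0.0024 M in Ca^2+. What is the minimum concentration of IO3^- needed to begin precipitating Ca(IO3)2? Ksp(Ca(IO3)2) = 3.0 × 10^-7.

[IO3^-] = 0.011 M

Ca(IO3)2(s) ⇌ Ca^2+(aq) + 2 IO3^-(aq)
Ksp = [Ca^2+][IO3^-]^2
Precipitation begins when Q = Ksp. With [Ca^2+] = 0.0024 M:
3.0 × 10^-7 = (0.0024) × [IO3^-]^2
[IO3^-] = (3.0 × 10^-7 / 2.4 × 10^-3)^(1/2) = 1.1 × 10^-2 M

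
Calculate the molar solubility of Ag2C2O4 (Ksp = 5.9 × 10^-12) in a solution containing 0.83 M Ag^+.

s ≈ 8.6 × 10^-12 M

Ag2C2O4(s) ⇌ 2 Ag^+(aq) + C2O4^2-(aq)
Ksp = [Ag^+]^2[C2O4^2-]
Let s = moles of Ag2C2O4 that dissolve per litre. [Ag^+] = 0.83 + 2s ≈ 0.83, [C2O4^2-] = s (Ksp is small, so little additional dissolves).
Ksp ≈ (0.83)^2 × s
s = 8.6 × 10^-12 M
Check: 2s = 1.7 × 10^-11 ≪ 0.83, so the approximation is valid.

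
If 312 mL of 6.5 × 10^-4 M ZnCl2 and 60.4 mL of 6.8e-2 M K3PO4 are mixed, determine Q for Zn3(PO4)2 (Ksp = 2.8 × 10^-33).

Total volume = 312 + 60.4 = 372.4 mL.
[Zn^2+] = 6.5 × 10^-4 × (312/372.4) = 5.45 x 10^-4 M
[PO4^3-] = 6.8 x 10^-2 × (60.4/372.4) = 1.10 × 10^-2 M
Zn3(PO4)2(s) <=> 3 Zn^2+(aq) + 2 PO4^3-(aq), so Q = [Zn^2+]^3[PO4^3-]^2
Q = (5.45 × 10^-4)^3(1.10 x 10^-2)^2 = 2.0 × 10^-14
Q > Ksp, so Zn3(PO4)2 will precipitate.

2.0 × 10^-14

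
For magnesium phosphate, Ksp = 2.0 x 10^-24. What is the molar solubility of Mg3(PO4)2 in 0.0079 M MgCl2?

Mg3(PO4)2(s) ⇌ 3 Mg^2+ + 2 PO4^3-
Ksp = [Mg^2+]^3[PO4^3-]^2
Let s = moles of Mg3(PO4)2 that dissolve per litre. [Mg^2+] = 0.0079 + 3s ≈ 0.0079, [PO4^3-] = 2s (common-ion effect: Mg^2+ is already 0.0079 M).
Ksp ≈ (0.0079)^3 × (2s)^2
s = 1.0 × 10^-9 M
Check: 3s = 3.0 × 10^-9 ≪ 0.0079, so the approximation is valid.

s = 1.0 × 10^-9 M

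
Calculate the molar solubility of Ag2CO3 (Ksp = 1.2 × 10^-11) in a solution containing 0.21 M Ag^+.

2.7e-10 M

Ag2CO3(s) ⇌ 2 Ag^+(aq) + CO3^2-(aq)
Ksp = [Ag^+]^2[CO3^2-]
Let s be the molar solubility in this solution. [Ag^+] = 0.21 + 2s ≈ 0.21, [CO3^2-] = s (since the Ag^+ already present dominates).
Ksp ≈ (0.21)^2 × s
s = 2.7 x 10^-10 M
Check: 2s = 5.4 x 10^-10 ≪ 0.21, so the approximation is valid.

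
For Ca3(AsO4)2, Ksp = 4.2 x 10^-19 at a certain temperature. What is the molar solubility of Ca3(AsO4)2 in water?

Ca3(AsO4)2(s) <=> 3 Ca^2+ + 2 AsO4^3-
Ksp = [Ca^2+]^3[AsO4^3-]^2
For each mole of Ca3(AsO4)2 that dissolves: [Ca^2+] = 3s, [AsO4^3-] = 2s.
Ksp = (3s)^3(2s)^2 = 108s^5
s^5 = 4.2 x 10^-19 / 108, so s = 8.3 x 10^-5 M

8.3 x 10^-5 M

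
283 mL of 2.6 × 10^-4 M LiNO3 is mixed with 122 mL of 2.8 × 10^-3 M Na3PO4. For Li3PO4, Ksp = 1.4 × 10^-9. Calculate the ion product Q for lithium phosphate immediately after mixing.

Total volume = 283 + 122 = 405 mL.
[Li^+] = 2.6 × 10^-4 × (283/405) = 1.82 × 10^-4 M
[PO4^3-] = 2.8 x 10^-3 × (122/405) = 8.43 × 10^-4 M
Li3PO4(s) ⇌ 3 Li^+ + PO4^3-, so Q = [Li^+]^3[PO4^3-]
Q = (1.82 x 10^-4)^3(8.43 × 10^-4) = 5.1 x 10^-15
Q < Ksp, so no precipitate of Li3PO4 forms.

Q ≈ 5.1 × 10^-15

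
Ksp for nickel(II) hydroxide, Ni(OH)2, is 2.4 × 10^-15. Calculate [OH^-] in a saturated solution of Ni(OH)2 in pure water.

1.7 x 10^-5 M

Ni(OH)2(s) <=> Ni^2+ + 2 OH^-
Ksp = [Ni^2+][OH^-]^2
If s mol/L of Ni(OH)2 dissolves, [Ni^2+] = s and [OH^-] = 2s.
So Ksp = s × (2s)^2 = 4s^3
s^3 = 2.4 × 10^-15 / 4, so s = 8.43 × 10^-6 M
[OH^-] = 2s = 1.7 × 10^-5 M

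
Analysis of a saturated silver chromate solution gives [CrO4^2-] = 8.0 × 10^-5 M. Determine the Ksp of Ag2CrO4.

Ag2CrO4(s) ⇌ 2 Ag^+ + CrO4^2-
Stoichiometry gives [Ag^+] = (2/1)[CrO4^2-] = 1.60 × 10^-4 M.
Ksp = [Ag^+]^2[CrO4^2-]
Ksp = (1.60 × 10^-4)^2 × 8.0 × 10^-5 = 2.0 × 10^-12

Ksp = 2.0 × 10^-12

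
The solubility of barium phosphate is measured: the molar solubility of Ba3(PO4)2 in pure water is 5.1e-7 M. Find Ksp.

3.7 × 10^-30

Ba3(PO4)2(s) <=> 3 Ba^2+ + 2 PO4^3-
With molar solubility s: [Ba^2+] = 3s, [PO4^3-] = 2s.
Ksp = [Ba^2+]^3[PO4^3-]^2
So Ksp = (3s)^3 × (2s)^2 = 108s^5
Ksp = 108 × (5.1 × 10^-7)^5 = 3.7 × 10^-30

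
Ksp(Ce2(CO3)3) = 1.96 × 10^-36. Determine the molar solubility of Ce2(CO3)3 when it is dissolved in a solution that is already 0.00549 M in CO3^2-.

s = 1.72 × 10^-15 M

Ce2(CO3)3(s) ⇌ 2 Ce^3+(aq) + 3 CO3^2-(aq)
Ksp = [Ce^3+]^2[CO3^2-]^3
If s mol/L dissolves here, [Ce^3+] = 2s, [CO3^2-] = 0.00549 + 3s ≈ 0.00549 (Ksp is small, so little additional dissolves).
Ksp ≈ (2s)^2 × (0.00549)^3
s = 1.72 x 10^-15 M
Check: 3s = 5.2 × 10^-15 ≪ 0.00549, so the approximation is valid.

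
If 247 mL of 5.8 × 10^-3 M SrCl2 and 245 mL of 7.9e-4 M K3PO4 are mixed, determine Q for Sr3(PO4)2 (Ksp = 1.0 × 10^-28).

Total volume = 247 + 245 = 492 mL.
[Sr^2+] = 5.8 × 10^-3 × (247/492) = 2.91 x 10^-3 M
[PO4^3-] = 7.9 x 10^-4 × (245/492) = 3.93 x 10^-4 M
Sr3(PO4)2(s) ⇌ 3 Sr^2+ + 2 PO4^3-, so Q = [Sr^2+]^3[PO4^3-]^2
Q = (2.91 × 10^-3)^3(3.93 × 10^-4)^2 = 3.8 × 10^-15
Q > Ksp, so Sr3(PO4)2 will precipitate.

3.8 × 10^-15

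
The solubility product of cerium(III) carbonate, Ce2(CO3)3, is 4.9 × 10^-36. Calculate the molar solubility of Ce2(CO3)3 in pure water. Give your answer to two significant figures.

3.4 × 10^-8 M

Ce2(CO3)3(s) <=> 2 Ce^3+ + 3 CO3^2-
Ksp = [Ce^3+]^2[CO3^2-]^3
Let s = molar solubility. Then [Ce^3+] = 2s and [CO3^2-] = 3s.
So Ksp = (2s)^2 × (3s)^3 = 108s^5
Solving, s = (4.9 × 10^-36/108)^(1/5) = 3.4 × 10^-8 M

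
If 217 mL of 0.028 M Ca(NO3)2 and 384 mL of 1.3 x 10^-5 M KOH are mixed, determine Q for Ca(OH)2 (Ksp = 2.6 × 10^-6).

Q = 7.0 x 10^-13

Total volume = 217 + 384 = 601 mL.
[Ca^2+] = 2.8 x 10^-2 × (217/601) = 1.01 × 10^-2 M
[OH^-] = 1.3 x 10^-5 × (384/601) = 8.31 × 10^-6 M
Ca(OH)2(s) <=> Ca^2+(aq) + 2 OH^-(aq), so Q = [Ca^2+][OH^-]^2
Q = (1.01 x 10^-2)(8.31 × 10^-6)^2 = 7.0 × 10^-13
Q < Ksp, so no precipitate of Ca(OH)2 forms.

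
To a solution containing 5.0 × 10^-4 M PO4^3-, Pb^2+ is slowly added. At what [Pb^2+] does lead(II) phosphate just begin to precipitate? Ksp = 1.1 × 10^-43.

Pb3(PO4)2(s) ⇌ 3 Pb^2+(aq) + 2 PO4^3-(aq)
Ksp = [Pb^2+]^3[PO4^3-]^2
Precipitation begins when Q = Ksp. With [PO4^3-] = 5.0 × 10^-4 M:
1.1 × 10^-43 = (5.0 × 10^-4)^2 × [Pb^2+]^3
[Pb^2+] = (1.1 × 10^-43 / 2.50 × 10^-7)^(1/3) = 7.6 × 10^-13 M

7.6e-13 M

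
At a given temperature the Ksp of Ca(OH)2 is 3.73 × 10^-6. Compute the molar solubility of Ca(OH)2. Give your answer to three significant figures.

Ca(OH)2(s) <=> Ca^2+ + 2 OH^-
Ksp = [Ca^2+][OH^-]^2
If s mol/L of Ca(OH)2 dissolves, [Ca^2+] = s and [OH^-] = 2s.
Substituting: Ksp = s(2s)^2 = 4s^3
Solving, s = (3.73 × 10^-6/4)^(1/3) = 9.77 x 10^-3 M

9.77 × 10^-3 M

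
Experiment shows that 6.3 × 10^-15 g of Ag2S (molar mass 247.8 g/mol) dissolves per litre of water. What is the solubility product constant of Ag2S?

Molar solubility s = (6.3 x 10^-15 g/L) / (247.8 g/mol) = 2.54 × 10^-17 M.
Ag2S(s) ⇌ 2 Ag^+ + S^2-
With molar solubility s: [Ag^+] = 2s, [S^2-] = s.
Ksp = [Ag^+]^2[S^2-]
Ksp = (2s)^2s = 4s^3
Ksp = 4 × (2.54 × 10^-17)^3 = 6.6 × 10^-50

6.6 × 10^-50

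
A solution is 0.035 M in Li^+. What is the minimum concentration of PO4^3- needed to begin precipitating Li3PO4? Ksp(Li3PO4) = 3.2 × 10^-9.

[PO4^3-] = 7.5 x 10^-5 M

Li3PO4(s) ⇌ 3 Li^+ + PO4^3-
Ksp = [Li^+]^3[PO4^3-]
Precipitation begins when Q = Ksp. With [Li^+] = 0.035 M:
3.2 × 10^-9 = (0.035)^3 × [PO4^3-]
[PO4^3-] = (3.2 × 10^-9 / 4.29 x 10^-5) = 7.5 × 10^-5 M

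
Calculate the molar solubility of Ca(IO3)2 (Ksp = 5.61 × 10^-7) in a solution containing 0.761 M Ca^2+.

Ca(IO3)2(s) ⇌ Ca^2+(aq) + 2 IO3^-(aq)
Ksp = [Ca^2+][IO3^-]^2
Let s be the molar solubility in this solution. [Ca^2+] = 0.761 + s ≈ 0.761, [IO3^-] = 2s (common-ion effect: Ca^2+ is already 0.761 M).
Ksp ≈ 0.761 × (2s)^2
s = 4.29 × 10^-4 M
Check: s = 4.3 × 10^-4 ≪ 0.761, so the approximation is valid.

s = 4.29e-4 M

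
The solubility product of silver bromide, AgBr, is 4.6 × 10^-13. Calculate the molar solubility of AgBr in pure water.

s ≈ 6.8 x 10^-7 M

AgBr(s) ⇌ Ag^+(aq) + Br^-(aq)
Ksp = [Ag^+][Br^-]
For each mole of AgBr that dissolves: [Ag^+] = s, [Br^-] = s.
Ksp = s^2
s = (4.6 × 10^-13)^(1/2) = 6.8 × 10^-7 M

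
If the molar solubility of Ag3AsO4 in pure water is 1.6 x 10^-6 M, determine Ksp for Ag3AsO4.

Ksp ≈ 1.8e-22

Ag3AsO4(s) ⇌ 3 Ag^+ + AsO4^3-
Let s = molar solubility. Then [Ag^+] = 3s and [AsO4^3-] = s.
Ksp = [Ag^+]^3[AsO4^3-]
Ksp = (3s)^3s = 27s^4
With s = 1.6 × 10^-6: Ksp = 1.8 x 10^-22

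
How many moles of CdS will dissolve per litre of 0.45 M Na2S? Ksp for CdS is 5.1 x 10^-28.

s = 1.1 x 10^-27 M

CdS(s) ⇌ Cd^2+(aq) + S^2-(aq)
Ksp = [Cd^2+][S^2-]
Let s = moles of CdS that dissolve per litre. [Cd^2+] = s, [S^2-] = 0.45 + s ≈ 0.45 (since S^2- from Na2S dominates).
Ksp ≈ s × 0.45
s = 1.1 × 10^-27 M
Check: s = 1.1 × 10^-27 ≪ 0.45, so the approximation is valid.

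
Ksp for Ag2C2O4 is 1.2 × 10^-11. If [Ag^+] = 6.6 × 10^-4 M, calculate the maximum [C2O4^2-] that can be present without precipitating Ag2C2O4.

Ag2C2O4(s) ⇌ 2 Ag^+ + C2O4^2-
Ksp = [Ag^+]^2[C2O4^2-]
Precipitation begins when Q = Ksp. With [Ag^+] = 6.6 × 10^-4 M:
1.2 × 10^-11 = (6.6 × 10^-4)^2 × [C2O4^2-]
[C2O4^2-] = (1.2 × 10^-11 / 4.36 x 10^-7) = 2.8 x 10^-5 M

[C2O4^2-] ≈ 2.8e-5 M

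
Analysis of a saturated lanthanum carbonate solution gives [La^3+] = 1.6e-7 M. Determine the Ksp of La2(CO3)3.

Ksp ≈ 3.5 × 10^-34

La2(CO3)3(s) <=> 2 La^3+(aq) + 3 CO3^2-(aq)
Stoichiometry gives [CO3^2-] = (3/2)[La^3+] = 2.40 × 10^-7 M.
Ksp = [La^3+]^2[CO3^2-]^3
Ksp = (1.6 × 10^-7)^2 × (2.40 x 10^-7)^3 = 3.5 x 10^-34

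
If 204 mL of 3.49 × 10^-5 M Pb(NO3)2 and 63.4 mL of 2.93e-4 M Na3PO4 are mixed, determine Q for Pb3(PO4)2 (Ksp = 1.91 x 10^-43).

Total volume = 204 + 63.4 = 267.4 mL.
[Pb^2+] = 3.49 × 10^-5 × (204/267.4) = 2.663 x 10^-5 M
[PO4^3-] = 2.93 × 10^-4 × (63.4/267.4) = 6.947 × 10^-5 M
Pb3(PO4)2(s) ⇌ 3 Pb^2+(aq) + 2 PO4^3-(aq), so Q = [Pb^2+]^3[PO4^3-]^2
Q = (2.663 × 10^-5)^3(6.947 × 10^-5)^2 = 9.11 × 10^-23
Q > Ksp, so Pb3(PO4)2 will precipitate.

9.11 x 10^-23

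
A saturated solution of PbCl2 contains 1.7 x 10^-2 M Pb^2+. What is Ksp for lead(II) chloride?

Ksp = 2.0 × 10^-5

PbCl2(s) ⇌ Pb^2+(aq) + 2 Cl^-(aq)
Stoichiometry gives [Cl^-] = (2/1)[Pb^2+] = 3.40 × 10^-2 M.
Ksp = [Pb^2+][Cl^-]^2
Ksp = 1.7 × 10^-2 × (3.40 x 10^-2)^2 = 2.0 × 10^-5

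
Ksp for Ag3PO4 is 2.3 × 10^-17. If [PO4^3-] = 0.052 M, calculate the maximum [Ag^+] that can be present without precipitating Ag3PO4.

Ag3PO4(s) ⇌ 3 Ag^+(aq) + PO4^3-(aq)
Ksp = [Ag^+]^3[PO4^3-]
Precipitation begins when Q = Ksp. With [PO4^3-] = 0.052 M:
2.3 × 10^-17 = (0.052) × [Ag^+]^3
[Ag^+] = (2.3 × 10^-17 / 5.2 × 10^-2)^(1/3) = 7.6 × 10^-6 M

[Ag^+] = 7.6 x 10^-6 M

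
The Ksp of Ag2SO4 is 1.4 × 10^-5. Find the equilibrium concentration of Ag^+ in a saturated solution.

0.030 M

Ag2SO4(s) <=> 2 Ag^+(aq) + SO4^2-(aq)
Ksp = [Ag^+]^2[SO4^2-]
Let s = molar solubility. Then [Ag^+] = 2s and [SO4^2-] = s.
So Ksp = (2s)^2 × s = 4s^3
Solving, s = (1.4 × 10^-5/4)^(1/3) = 1.52 x 10^-2 M
[Ag^+] = 2s = 3.0 × 10^-2 M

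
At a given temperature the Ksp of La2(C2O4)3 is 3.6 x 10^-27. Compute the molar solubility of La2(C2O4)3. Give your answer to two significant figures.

s ≈ 2.0e-6 M

La2(C2O4)3(s) ⇌ 2 La^3+(aq) + 3 C2O4^2-(aq)
Ksp = [La^3+]^2[C2O4^2-]^3
With molar solubility s: [La^3+] = 2s, [C2O4^2-] = 3s.
Substituting: Ksp = (2s)^2(3s)^3 = 108s^5
s^5 = 3.6 x 10^-27 / 108, so s = 2.0 × 10^-6 M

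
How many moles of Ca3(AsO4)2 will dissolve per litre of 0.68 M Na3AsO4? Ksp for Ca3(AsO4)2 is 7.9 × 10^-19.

s = 4.0e-7 M

Ca3(AsO4)2(s) <=> 3 Ca^2+(aq) + 2 AsO4^3-(aq)
Ksp = [Ca^2+]^3[AsO4^3-]^2
If s mol/L dissolves here, [Ca^2+] = 3s, [AsO4^3-] = 0.68 + 2s ≈ 0.68 (common-ion effect: AsO4^3- is already 0.68 M).
Ksp ≈ (3s)^3 × (0.68)^2
s = 4.0 x 10^-7 M
Check: 2s = 8.0 × 10^-7 ≪ 0.68, so the approximation is valid.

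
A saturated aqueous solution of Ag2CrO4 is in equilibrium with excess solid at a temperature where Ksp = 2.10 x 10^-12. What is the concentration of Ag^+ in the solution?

[Ag^+] = 1.61 × 10^-4 M

Ag2CrO4(s) <=> 2 Ag^+(aq) + CrO4^2-(aq)
Ksp = [Ag^+]^2[CrO4^2-]
Let s = molar solubility. Then [Ag^+] = 2s and [CrO4^2-] = s.
Ksp = (2s)^2s = 4s^3
s^3 = 2.10 x 10^-12 / 4, so s = 8.067 × 10^-5 M
[Ag^+] = 2s = 1.61 x 10^-4 M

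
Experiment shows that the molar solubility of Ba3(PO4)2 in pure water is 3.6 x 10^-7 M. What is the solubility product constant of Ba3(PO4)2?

Ksp = 6.5e-31

Ba3(PO4)2(s) <=> 3 Ba^2+(aq) + 2 PO4^3-(aq)
With molar solubility s: [Ba^2+] = 3s, [PO4^3-] = 2s.
Ksp = [Ba^2+]^3[PO4^3-]^2
Ksp = (3s)^3(2s)^2 = 108s^5
Ksp = 108 × (3.6 × 10^-7)^5 = 6.5 × 10^-31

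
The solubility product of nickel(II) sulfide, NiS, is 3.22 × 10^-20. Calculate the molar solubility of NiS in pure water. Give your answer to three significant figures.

1.79e-10 M

NiS(s) ⇌ Ni^2+ + S^2-
Ksp = [Ni^2+][S^2-]
With molar solubility s: [Ni^2+] = s, [S^2-] = s.
Ksp = s^2
s = (3.22 × 10^-20)^(1/2) = 1.79 × 10^-10 M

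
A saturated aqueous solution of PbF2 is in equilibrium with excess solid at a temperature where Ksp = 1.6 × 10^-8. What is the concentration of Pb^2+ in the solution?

[Pb^2+] ≈ 1.6e-3 M

PbF2(s) <=> Pb^2+(aq) + 2 F^-(aq)
Ksp = [Pb^2+][F^-]^2
With molar solubility s: [Pb^2+] = s, [F^-] = 2s.
So Ksp = s × (2s)^2 = 4s^3
Solving, s = (1.6 × 10^-8/4)^(1/3) = 1.59 × 10^-3 M
[Pb^2+] = s = 1.6 x 10^-3 M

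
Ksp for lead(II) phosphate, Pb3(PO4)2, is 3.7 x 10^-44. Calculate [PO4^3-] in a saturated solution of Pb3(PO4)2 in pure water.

Pb3(PO4)2(s) ⇌ 3 Pb^2+(aq) + 2 PO4^3-(aq)
Ksp = [Pb^2+]^3[PO4^3-]^2
For each mole of Pb3(PO4)2 that dissolves: [Pb^2+] = 3s, [PO4^3-] = 2s.
Ksp = (3s)^3(2s)^2 = 108s^5
s^5 = 3.7 x 10^-44 / 108, so s = 8.07 × 10^-10 M
[PO4^3-] = 2s = 1.6 × 10^-9 M

[PO4^3-] ≈ 1.6 × 10^-9 M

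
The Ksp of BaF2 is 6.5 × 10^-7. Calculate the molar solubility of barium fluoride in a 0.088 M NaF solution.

BaF2(s) <=> Ba^2+(aq) + 2 F^-(aq)
Ksp = [Ba^2+][F^-]^2
Let s = moles of BaF2 that dissolve per litre. [Ba^2+] = s, [F^-] = 0.088 + 2s ≈ 0.088 (since F^- from NaF dominates).
Ksp ≈ s × (0.088)^2
s = 8.4 × 10^-5 M
Check: 2s = 1.7 × 10^-4 ≪ 0.088, so the approximation is valid.

8.4 x 10^-5 M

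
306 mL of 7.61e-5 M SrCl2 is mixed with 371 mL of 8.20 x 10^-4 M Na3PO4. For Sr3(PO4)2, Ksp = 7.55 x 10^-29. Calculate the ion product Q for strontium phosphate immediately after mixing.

Total volume = 306 + 371 = 677 mL.
[Sr^2+] = 7.61 x 10^-5 × (306/677) = 3.440 × 10^-5 M
[PO4^3-] = 8.20 x 10^-4 × (371/677) = 4.494 × 10^-4 M
Sr3(PO4)2(s) ⇌ 3 Sr^2+(aq) + 2 PO4^3-(aq), so Q = [Sr^2+]^3[PO4^3-]^2
Q = (3.440 × 10^-5)^3(4.494 × 10^-4)^2 = 8.22 × 10^-21
Q > Ksp, so Sr3(PO4)2 will precipitate.

Q ≈ 8.22e-21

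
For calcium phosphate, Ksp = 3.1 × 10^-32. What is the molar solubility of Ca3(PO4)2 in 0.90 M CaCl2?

s = 1.0e-16 M

Ca3(PO4)2(s) ⇌ 3 Ca^2+ + 2 PO4^3-
Ksp = [Ca^2+]^3[PO4^3-]^2
Let s be the molar solubility in this solution. [Ca^2+] = 0.90 + 3s ≈ 0.90, [PO4^3-] = 2s (Ksp is small, so little additional dissolves).
Ksp ≈ (0.90)^3 × (2s)^2
s = 1.0 x 10^-16 M
Check: 3s = 3.1 x 10^-16 ≪ 0.90, so the approximation is valid.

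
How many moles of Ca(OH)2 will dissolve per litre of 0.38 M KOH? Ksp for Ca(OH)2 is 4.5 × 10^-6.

3.1e-5 M

Ca(OH)2(s) ⇌ Ca^2+ + 2 OH^-
Ksp = [Ca^2+][OH^-]^2
Let s = moles of Ca(OH)2 that dissolve per litre. [Ca^2+] = s, [OH^-] = 0.38 + 2s ≈ 0.38 (since OH^- from KOH dominates).
Ksp ≈ s × (0.38)^2
s = 3.1 x 10^-5 M
Check: 2s = 6.2 × 10^-5 ≪ 0.38, so the approximation is valid.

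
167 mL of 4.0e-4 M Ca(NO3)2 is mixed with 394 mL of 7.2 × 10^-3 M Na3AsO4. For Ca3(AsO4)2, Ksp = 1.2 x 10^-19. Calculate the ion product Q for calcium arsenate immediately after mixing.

Q = 4.3e-17

Total volume = 167 + 394 = 561 mL.
[Ca^2+] = 4.0 × 10^-4 × (167/561) = 1.19 × 10^-4 M
[AsO4^3-] = 7.2 × 10^-3 × (394/561) = 5.06 × 10^-3 M
Ca3(AsO4)2(s) ⇌ 3 Ca^2+(aq) + 2 AsO4^3-(aq), so Q = [Ca^2+]^3[AsO4^3-]^2
Q = (1.19 x 10^-4)^3(5.06 x 10^-3)^2 = 4.3 x 10^-17
Q > Ksp, so Ca3(AsO4)2 will precipitate.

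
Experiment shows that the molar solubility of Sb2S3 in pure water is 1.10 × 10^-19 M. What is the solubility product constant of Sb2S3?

Ksp = 1.74 × 10^-93

Sb2S3(s) ⇌ 2 Sb^3+(aq) + 3 S^2-(aq)
Let s = molar solubility. Then [Sb^3+] = 2s and [S^2-] = 3s.
Ksp = [Sb^3+]^2[S^2-]^3
So Ksp = (2s)^2 × (3s)^3 = 108s^5
Ksp = 108 × (1.10 x 10^-19)^5 = 1.74 x 10^-93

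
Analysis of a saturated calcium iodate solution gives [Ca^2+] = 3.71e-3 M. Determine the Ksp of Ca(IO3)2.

Ca(IO3)2(s) <=> Ca^2+(aq) + 2 IO3^-(aq)
Stoichiometry gives [IO3^-] = (2/1)[Ca^2+] = 7.420 × 10^-3 M.
Ksp = [Ca^2+][IO3^-]^2
Ksp = 3.71 × 10^-3 × (7.420 × 10^-3)^2 = 2.04 x 10^-7

Ksp ≈ 2.04 x 10^-7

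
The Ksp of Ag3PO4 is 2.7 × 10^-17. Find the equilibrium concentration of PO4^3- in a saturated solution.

[PO4^3-] = 3.2 × 10^-5 M

Ag3PO4(s) ⇌ 3 Ag^+(aq) + PO4^3-(aq)
Ksp = [Ag^+]^3[PO4^3-]
With molar solubility s: [Ag^+] = 3s, [PO4^3-] = s.
Substituting: Ksp = (3s)^3s = 27s^4
s = (2.7 × 10^-17 / 27)^(1/4) = 3.16 x 10^-5 M
[PO4^3-] = s = 3.2 × 10^-5 M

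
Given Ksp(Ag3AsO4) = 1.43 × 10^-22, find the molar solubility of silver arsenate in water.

1.52 x 10^-6 M

Ag3AsO4(s) ⇌ 3 Ag^+ + AsO4^3-
Ksp = [Ag^+]^3[AsO4^3-]
If s mol/L of Ag3AsO4 dissolves, [Ag^+] = 3s and [AsO4^3-] = s.
Substituting: Ksp = (3s)^3s = 27s^4
s = (1.43 × 10^-22 / 27)^(1/4) = 1.52 x 10^-6 M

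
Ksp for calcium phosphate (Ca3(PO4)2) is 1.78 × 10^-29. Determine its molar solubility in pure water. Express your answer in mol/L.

Ca3(PO4)2(s) <=> 3 Ca^2+ + 2 PO4^3-
Ksp = [Ca^2+]^3[PO4^3-]^2
If s mol/L of Ca3(PO4)2 dissolves, [Ca^2+] = 3s and [PO4^3-] = 2s.
So Ksp = (3s)^3 × (2s)^2 = 108s^5
s = (1.78 × 10^-29 / 108)^(1/5) = 6.97 x 10^-7 M

s = 6.97 × 10^-7 M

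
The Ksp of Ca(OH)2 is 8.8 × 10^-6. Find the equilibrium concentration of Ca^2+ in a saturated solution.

Ca(OH)2(s) ⇌ Ca^2+ + 2 OH^-
Ksp = [Ca^2+][OH^-]^2
For each mole of Ca(OH)2 that dissolves: [Ca^2+] = s, [OH^-] = 2s.
So Ksp = s × (2s)^2 = 4s^3
Solving, s = (8.8 × 10^-6/4)^(1/3) = 1.30 × 10^-2 M
[Ca^2+] = s = 1.3 x 10^-2 M

[Ca^2+] = 1.3 × 10^-2 M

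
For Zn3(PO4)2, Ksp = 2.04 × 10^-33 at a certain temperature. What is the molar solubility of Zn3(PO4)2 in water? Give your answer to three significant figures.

s = 1.14e-7 M

Zn3(PO4)2(s) ⇌ 3 Zn^2+ + 2 PO4^3-
Ksp = [Zn^2+]^3[PO4^3-]^2
With molar solubility s: [Zn^2+] = 3s, [PO4^3-] = 2s.
Ksp = (3s)^3(2s)^2 = 108s^5
Solving, s = (2.04 × 10^-33/108)^(1/5) = 1.14 × 10^-7 M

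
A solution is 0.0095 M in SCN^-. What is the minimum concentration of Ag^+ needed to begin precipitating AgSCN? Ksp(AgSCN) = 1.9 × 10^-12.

AgSCN(s) <=> Ag^+ + SCN^-
Ksp = [Ag^+][SCN^-]
Precipitation begins when Q = Ksp. With [SCN^-] = 0.0095 M:
1.9 × 10^-12 = (0.0095) × [Ag^+]
[Ag^+] = (1.9 × 10^-12 / 9.5 × 10^-3) = 2.0 × 10^-10 M

[Ag^+] = 2.0e-10 M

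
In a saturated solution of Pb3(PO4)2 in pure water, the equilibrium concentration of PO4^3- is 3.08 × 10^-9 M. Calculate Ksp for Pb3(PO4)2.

Pb3(PO4)2(s) <=> 3 Pb^2+(aq) + 2 PO4^3-(aq)
Stoichiometry gives [Pb^2+] = (3/2)[PO4^3-] = 4.620 × 10^-9 M.
Ksp = [Pb^2+]^3[PO4^3-]^2
Ksp = (4.620 × 10^-9)^3 × (3.08 x 10^-9)^2 = 9.35 × 10^-43

Ksp = 9.35e-43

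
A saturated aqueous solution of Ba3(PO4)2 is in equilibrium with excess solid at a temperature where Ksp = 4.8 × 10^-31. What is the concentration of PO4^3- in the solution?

Ba3(PO4)2(s) ⇌ 3 Ba^2+(aq) + 2 PO4^3-(aq)
Ksp = [Ba^2+]^3[PO4^3-]^2
Let s = molar solubility. Then [Ba^2+] = 3s and [PO4^3-] = 2s.
Ksp = (3s)^3(2s)^2 = 108s^5
s^5 = 4.8 × 10^-31 / 108, so s = 3.39 x 10^-7 M
[PO4^3-] = 2s = 6.8 x 10^-7 M

[PO4^3-] = 6.8e-7 M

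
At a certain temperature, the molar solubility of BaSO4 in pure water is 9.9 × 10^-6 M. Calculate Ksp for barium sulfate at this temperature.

BaSO4(s) <=> Ba^2+ + SO4^2-
For each mole of BaSO4 that dissolves: [Ba^2+] = s, [SO4^2-] = s.
Ksp = [Ba^2+][SO4^2-]
Ksp = s^2
Ksp = (9.9 × 10^-6)^2 = 9.8 × 10^-11

Ksp ≈ 9.8 × 10^-11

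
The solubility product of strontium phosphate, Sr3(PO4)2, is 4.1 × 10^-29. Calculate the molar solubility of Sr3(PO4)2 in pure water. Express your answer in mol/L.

s ≈ 8.2 x 10^-7 M

Sr3(PO4)2(s) ⇌ 3 Sr^2+ + 2 PO4^3-
Ksp = [Sr^2+]^3[PO4^3-]^2
For each mole of Sr3(PO4)2 that dissolves: [Sr^2+] = 3s, [PO4^3-] = 2s.
Ksp = (3s)^3(2s)^2 = 108s^5
s = (4.1 × 10^-29 / 108)^(1/5) = 8.2 × 10^-7 M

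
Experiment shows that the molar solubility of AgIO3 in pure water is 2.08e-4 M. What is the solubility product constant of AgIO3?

4.33 x 10^-8

AgIO3(s) <=> Ag^+ + IO3^-
With molar solubility s: [Ag^+] = s, [IO3^-] = s.
Ksp = [Ag^+][IO3^-]
Ksp = s × s = s^2
Ksp = (2.08 × 10^-4)^2 = 4.33 x 10^-8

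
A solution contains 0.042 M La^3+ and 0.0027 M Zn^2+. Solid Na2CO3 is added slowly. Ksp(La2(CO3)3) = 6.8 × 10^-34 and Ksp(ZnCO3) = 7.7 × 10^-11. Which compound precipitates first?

La2(CO3)3

Precipitation of each salt starts when its ion product equals its Ksp.
For La2(CO3)3: 6.8 × 10^-34 = (0.042)^2 × [CO3^2-]^3  ⇒  [CO3^2-] = 7.3 × 10^-11 M.
For ZnCO3: 7.7 × 10^-11 = 0.0027 × [CO3^2-]  ⇒  [CO3^2-] = 2.9 × 10^-8 M.
The salt with the lower threshold [CO3^2-] precipitates first: La2(CO3)3.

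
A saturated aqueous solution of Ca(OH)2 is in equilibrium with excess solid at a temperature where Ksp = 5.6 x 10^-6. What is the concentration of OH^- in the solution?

[OH^-] = 2.2 × 10^-2 M

Ca(OH)2(s) ⇌ Ca^2+ + 2 OH^-
Ksp = [Ca^2+][OH^-]^2
For each mole of Ca(OH)2 that dissolves: [Ca^2+] = s, [OH^-] = 2s.
Ksp = s(2s)^2 = 4s^3
s^3 = 5.6 x 10^-6 / 4, so s = 1.12 × 10^-2 M
[OH^-] = 2s = 2.2 × 10^-2 M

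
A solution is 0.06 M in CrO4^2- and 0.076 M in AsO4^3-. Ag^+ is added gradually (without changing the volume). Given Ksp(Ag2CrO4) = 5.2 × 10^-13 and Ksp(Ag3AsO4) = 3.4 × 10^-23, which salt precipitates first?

Ag3AsO4

Each salt begins to precipitate when Q = Ksp, i.e. when [Ag^+] reaches its threshold.
For Ag2CrO4: 5.2 × 10^-13 = 0.06 × [Ag^+]^2  ⇒  [Ag^+] = 2.9 x 10^-6 M.
For Ag3AsO4: 3.4 × 10^-23 = 0.076 × [Ag^+]^3  ⇒  [Ag^+] = 7.6 x 10^-8 M.
The salt with the lower threshold [Ag^+] precipitates first: Ag3AsO4.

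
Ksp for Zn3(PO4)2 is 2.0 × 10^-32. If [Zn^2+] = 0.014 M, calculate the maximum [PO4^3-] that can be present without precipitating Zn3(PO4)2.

Zn3(PO4)2(s) <=> 3 Zn^2+ + 2 PO4^3-
Ksp = [Zn^2+]^3[PO4^3-]^2
Precipitation begins when Q = Ksp. With [Zn^2+] = 0.014 M:
2.0 × 10^-32 = (0.014)^3 × [PO4^3-]^2
[PO4^3-] = (2.0 × 10^-32 / 2.74 x 10^-6)^(1/2) = 8.5 × 10^-14 M

[PO4^3-] = 8.5e-14 M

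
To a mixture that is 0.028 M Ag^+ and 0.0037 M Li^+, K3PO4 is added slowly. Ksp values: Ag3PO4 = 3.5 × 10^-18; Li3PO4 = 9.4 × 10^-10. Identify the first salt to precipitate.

Ag3PO4

Precipitation of each salt starts when its ion product equals its Ksp.
For Ag3PO4: 3.5 × 10^-18 = (0.028)^3 × [PO4^3-]  ⇒  [PO4^3-] = 1.6 x 10^-13 M.
For Li3PO4: 9.4 × 10^-10 = (0.0037)^3 × [PO4^3-]  ⇒  [PO4^3-] = 1.9 × 10^-2 M.
The salt with the lower threshold [PO4^3-] precipitates first: Ag3PO4.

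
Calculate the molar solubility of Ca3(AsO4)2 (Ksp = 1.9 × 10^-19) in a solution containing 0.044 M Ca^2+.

2.4 × 10^-8 M

Ca3(AsO4)2(s) ⇌ 3 Ca^2+(aq) + 2 AsO4^3-(aq)
Ksp = [Ca^2+]^3[AsO4^3-]^2
Let s = moles of Ca3(AsO4)2 that dissolve per litre. [Ca^2+] = 0.044 + 3s ≈ 0.044, [AsO4^3-] = 2s (Ksp is small, so little additional dissolves).
Ksp ≈ (0.044)^3 × (2s)^2
s = 2.4 × 10^-8 M
Check: 3s = 7.1 × 10^-8 ≪ 0.044, so the approximation is valid.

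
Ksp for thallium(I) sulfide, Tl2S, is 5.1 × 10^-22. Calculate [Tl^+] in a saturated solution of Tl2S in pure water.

Tl2S(s) ⇌ 2 Tl^+ + S^2-
Ksp = [Tl^+]^2[S^2-]
With molar solubility s: [Tl^+] = 2s, [S^2-] = s.
Substituting: Ksp = (2s)^2s = 4s^3
s^3 = 5.1 × 10^-22 / 4, so s = 5.03 × 10^-8 M
[Tl^+] = 2s = 1.0 x 10^-7 M

[Tl^+] ≈ 1.0 × 10^-7 M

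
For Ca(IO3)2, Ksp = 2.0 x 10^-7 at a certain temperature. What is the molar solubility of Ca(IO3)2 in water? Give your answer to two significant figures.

Ca(IO3)2(s) ⇌ Ca^2+(aq) + 2 IO3^-(aq)
Ksp = [Ca^2+][IO3^-]^2
With molar solubility s: [Ca^2+] = s, [IO3^-] = 2s.
So Ksp = s × (2s)^2 = 4s^3
s^3 = 2.0 x 10^-7 / 4, so s = 3.7 × 10^-3 M

s = 3.7e-3 M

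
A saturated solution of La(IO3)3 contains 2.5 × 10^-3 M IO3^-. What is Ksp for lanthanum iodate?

1.3 x 10^-11

La(IO3)3(s) ⇌ La^3+(aq) + 3 IO3^-(aq)
Stoichiometry gives [La^3+] = (1/3)[IO3^-] = 8.33 × 10^-4 M.
Ksp = [La^3+][IO3^-]^3
Ksp = 8.33 × 10^-4 × (2.5 × 10^-3)^3 = 1.3 × 10^-11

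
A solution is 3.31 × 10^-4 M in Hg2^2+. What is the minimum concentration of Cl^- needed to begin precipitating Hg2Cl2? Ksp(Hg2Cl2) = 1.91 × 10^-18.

7.60 x 10^-8 M

Hg2Cl2(s) ⇌ Hg2^2+ + 2 Cl^-
Ksp = [Hg2^2+][Cl^-]^2
Precipitation begins when Q = Ksp. With [Hg2^2+] = 3.31 × 10^-4 M:
1.91 × 10^-18 = (3.31 × 10^-4) × [Cl^-]^2
[Cl^-] = (1.91 × 10^-18 / 3.31 × 10^-4)^(1/2) = 7.60 × 10^-8 M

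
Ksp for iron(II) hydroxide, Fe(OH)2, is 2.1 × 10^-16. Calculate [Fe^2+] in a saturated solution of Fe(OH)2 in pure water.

Fe(OH)2(s) ⇌ Fe^2+ + 2 OH^-
Ksp = [Fe^2+][OH^-]^2
For each mole of Fe(OH)2 that dissolves: [Fe^2+] = s, [OH^-] = 2s.
Ksp = s(2s)^2 = 4s^3
s = (2.1 × 10^-16 / 4)^(1/3) = 3.74 × 10^-6 M
[Fe^2+] = s = 3.7 × 10^-6 M

[Fe^2+] ≈ 3.7 × 10^-6 M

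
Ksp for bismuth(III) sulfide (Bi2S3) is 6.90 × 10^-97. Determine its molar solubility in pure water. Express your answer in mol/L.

s = 2.30 x 10^-20 M

Bi2S3(s) ⇌ 2 Bi^3+(aq) + 3 S^2-(aq)
Ksp = [Bi^3+]^2[S^2-]^3
For each mole of Bi2S3 that dissolves: [Bi^3+] = 2s, [S^2-] = 3s.
Substituting: Ksp = (2s)^2(3s)^3 = 108s^5
s = (6.90 × 10^-97 / 108)^(1/5) = 2.30 × 10^-20 M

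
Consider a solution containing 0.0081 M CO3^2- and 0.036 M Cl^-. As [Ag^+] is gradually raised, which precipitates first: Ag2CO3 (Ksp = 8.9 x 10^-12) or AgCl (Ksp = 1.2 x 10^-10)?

AgCl

Precipitation of each salt starts when its ion product equals its Ksp.
For Ag2CO3: 8.9 x 10^-12 = 0.0081 × [Ag^+]^2  ⇒  [Ag^+] = 3.3 x 10^-5 M.
For AgCl: 1.2 x 10^-10 = 0.036 × [Ag^+]  ⇒  [Ag^+] = 3.3 × 10^-9 M.
The salt with the lower threshold [Ag^+] precipitates first: AgCl.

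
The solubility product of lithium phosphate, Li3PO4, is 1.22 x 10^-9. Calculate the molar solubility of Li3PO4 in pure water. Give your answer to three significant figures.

Li3PO4(s) ⇌ 3 Li^+(aq) + PO4^3-(aq)
Ksp = [Li^+]^3[PO4^3-]
If s mol/L of Li3PO4 dissolves, [Li^+] = 3s and [PO4^3-] = s.
So Ksp = (3s)^3 × s = 27s^4
s = (1.22 x 10^-9 / 27)^(1/4) = 2.59 x 10^-3 M

2.59 × 10^-3 M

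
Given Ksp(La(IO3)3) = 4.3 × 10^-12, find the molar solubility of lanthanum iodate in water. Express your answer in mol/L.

s = 6.3 × 10^-4 M

La(IO3)3(s) ⇌ La^3+ + 3 IO3^-
Ksp = [La^3+][IO3^-]^3
Let s = molar solubility. Then [La^3+] = s and [IO3^-] = 3s.
Substituting: Ksp = s(3s)^3 = 27s^4
Solving, s = (4.3 × 10^-12/27)^(1/4) = 6.3 x 10^-4 M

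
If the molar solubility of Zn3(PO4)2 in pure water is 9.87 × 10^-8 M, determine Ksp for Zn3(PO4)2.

Zn3(PO4)2(s) <=> 3 Zn^2+(aq) + 2 PO4^3-(aq)
With molar solubility s: [Zn^2+] = 3s, [PO4^3-] = 2s.
Ksp = [Zn^2+]^3[PO4^3-]^2
Ksp = (3s)^3(2s)^2 = 108s^5
Ksp = 108 × (9.87 x 10^-8)^5 = 1.01 x 10^-33

Ksp ≈ 1.01e-33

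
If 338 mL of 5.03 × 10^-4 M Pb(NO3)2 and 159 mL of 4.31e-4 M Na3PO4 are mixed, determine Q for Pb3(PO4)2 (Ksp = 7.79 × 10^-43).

Q = 7.61 × 10^-19

Total volume = 338 + 159 = 497 mL.
[Pb^2+] = 5.03 × 10^-4 × (338/497) = 3.421 × 10^-4 M
[PO4^3-] = 4.31 × 10^-4 × (159/497) = 1.379 × 10^-4 M
Pb3(PO4)2(s) ⇌ 3 Pb^2+ + 2 PO4^3-, so Q = [Pb^2+]^3[PO4^3-]^2
Q = (3.421 × 10^-4)^3(1.379 × 10^-4)^2 = 7.61 × 10^-19
Q > Ksp, so Pb3(PO4)2 will precipitate.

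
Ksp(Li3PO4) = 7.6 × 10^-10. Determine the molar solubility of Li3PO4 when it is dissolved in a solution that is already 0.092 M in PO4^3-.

6.7 x 10^-4 M

Li3PO4(s) ⇌ 3 Li^+ + PO4^3-
Ksp = [Li^+]^3[PO4^3-]
Let s be the molar solubility in this solution. [Li^+] = 3s, [PO4^3-] = 0.092 + s ≈ 0.092 (since the PO4^3- already present dominates).
Ksp ≈ (3s)^3 × 0.092
s = 6.7 x 10^-4 M
Check: s = 6.7 × 10^-4 ≪ 0.092, so the approximation is valid.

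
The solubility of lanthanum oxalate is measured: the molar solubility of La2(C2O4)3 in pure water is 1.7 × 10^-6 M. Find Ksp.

La2(C2O4)3(s) <=> 2 La^3+ + 3 C2O4^2-
With molar solubility s: [La^3+] = 2s, [C2O4^2-] = 3s.
Ksp = [La^3+]^2[C2O4^2-]^3
So Ksp = (2s)^2 × (3s)^3 = 108s^5
With s = 1.7 × 10^-6: Ksp = 1.5 x 10^-27

1.5 × 10^-27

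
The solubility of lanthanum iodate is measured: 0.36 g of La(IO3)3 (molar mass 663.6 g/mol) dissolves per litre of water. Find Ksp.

Molar solubility s = (3.6 × 10^-1 g/L) / (663.6 g/mol) = 5.42 × 10^-4 M.
La(IO3)3(s) ⇌ La^3+ + 3 IO3^-
With molar solubility s: [La^3+] = s, [IO3^-] = 3s.
Ksp = [La^3+][IO3^-]^3
Substituting: Ksp = s(3s)^3 = 27s^4
With s = 5.42 × 10^-4: Ksp = 2.3 × 10^-12

Ksp ≈ 2.3 × 10^-12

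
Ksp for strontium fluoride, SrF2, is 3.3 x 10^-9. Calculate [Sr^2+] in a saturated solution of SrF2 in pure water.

[Sr^2+] = 9.4 × 10^-4 M

SrF2(s) ⇌ Sr^2+(aq) + 2 F^-(aq)
Ksp = [Sr^2+][F^-]^2
Let s = molar solubility. Then [Sr^2+] = s and [F^-] = 2s.
Substituting: Ksp = s(2s)^2 = 4s^3
s^3 = 3.3 x 10^-9 / 4, so s = 9.38 × 10^-4 M
[Sr^2+] = s = 9.4 × 10^-4 M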